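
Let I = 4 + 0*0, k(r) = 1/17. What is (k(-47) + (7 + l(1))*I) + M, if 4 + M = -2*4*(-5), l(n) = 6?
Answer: 1497/17 ≈ 88.059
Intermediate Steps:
k(r) = 1/17
I = 4 (I = 4 + 0 = 4)
M = 36 (M = -4 - 2*4*(-5) = -4 - 8*(-5) = -4 + 40 = 36)
(k(-47) + (7 + l(1))*I) + M = (1/17 + (7 + 6)*4) + 36 = (1/17 + 13*4) + 36 = (1/17 + 52) + 36 = 885/17 + 36 = 1497/17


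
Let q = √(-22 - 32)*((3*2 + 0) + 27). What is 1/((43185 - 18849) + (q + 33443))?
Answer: 57779/3338471647 - 99*I*√6/3338471647 ≈ 1.7307e-5 - 7.2638e-8*I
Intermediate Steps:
q = 99*I*√6 (q = √(-54)*((6 + 0) + 27) = (3*I*√6)*(6 + 27) = (3*I*√6)*33 = 99*I*√6 ≈ 242.5*I)
1/((43185 - 18849) + (q + 33443)) = 1/((43185 - 18849) + (99*I*√6 + 33443)) = 1/(24336 + (33443 + 99*I*√6)) = 1/(57779 + 99*I*√6)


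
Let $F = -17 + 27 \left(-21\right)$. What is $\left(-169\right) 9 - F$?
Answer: $-937$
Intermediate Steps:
$F = -584$ ($F = -17 - 567 = -584$)
$\left(-169\right) 9 - F = \left(-169\right) 9 - -584 = -1521 + 584 = -937$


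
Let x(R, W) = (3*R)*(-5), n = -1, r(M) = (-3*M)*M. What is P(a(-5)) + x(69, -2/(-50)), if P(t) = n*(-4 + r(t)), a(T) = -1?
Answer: -1028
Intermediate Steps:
r(M) = -3*M²
x(R, W) = -15*R
P(t) = 4 + 3*t² (P(t) = -(-4 - 3*t²) = 4 + 3*t²)
P(a(-5)) + x(69, -2/(-50)) = (4 + 3*(-1)²) - 15*69 = (4 + 3*1) - 1035 = (4 + 3) - 1035 = 7 - 1035 = -1028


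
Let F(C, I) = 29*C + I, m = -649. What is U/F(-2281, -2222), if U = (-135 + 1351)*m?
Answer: 789184/68371 ≈ 11.543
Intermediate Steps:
F(C, I) = I + 29*C
U = -789184 (U = (-135 + 1351)*(-649) = 1216*(-649) = -789184)
U/F(-2281, -2222) = -789184/(-2222 + 29*(-2281)) = -789184/(-2222 - 66149) = -789184/(-68371) = -789184*(-1/68371) = 789184/68371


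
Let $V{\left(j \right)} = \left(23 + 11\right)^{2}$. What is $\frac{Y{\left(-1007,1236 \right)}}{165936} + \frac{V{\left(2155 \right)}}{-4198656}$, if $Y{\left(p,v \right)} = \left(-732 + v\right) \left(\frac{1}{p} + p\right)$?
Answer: $- \frac{11177329748111}{3654089267136} \approx -3.0589$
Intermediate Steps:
$Y{\left(p,v \right)} = \left(-732 + v\right) \left(p + \frac{1}{p}\right)$
$V{\left(j \right)} = 1156$ ($V{\left(j \right)} = 34^{2} = 1156$)
$\frac{Y{\left(-1007,1236 \right)}}{165936} + \frac{V{\left(2155 \right)}}{-4198656} = \frac{\frac{1}{-1007} \left(-732 + 1236 + \left(-1007\right)^{2} \left(-732 + 1236\right)\right)}{165936} + \frac{1156}{-4198656} = - \frac{-732 + 1236 + 1014049 \cdot 504}{1007} \cdot \frac{1}{165936} + 1156 \left(- \frac{1}{4198656}\right) = - \frac{-732 + 1236 + 511080696}{1007} \cdot \frac{1}{165936} - \frac{289}{1049664} = \left(- \frac{1}{1007}\right) 511081200 \cdot \frac{1}{165936} - \frac{289}{1049664} = \left(- \frac{511081200}{1007}\right) \frac{1}{165936} - \frac{289}{1049664} = - \frac{10647525}{3481199} - \frac{289}{1049664} = - \frac{11177329748111}{3654089267136}$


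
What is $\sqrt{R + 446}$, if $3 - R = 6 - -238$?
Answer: $\sqrt{205} \approx 14.318$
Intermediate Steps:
$R = -241$ ($R = 3 - \left(6 - -238\right) = 3 - \left(6 + 238\right) = 3 - 244 = -241$)
$\sqrt{R + 446} = \sqrt{-241 + 446} = \sqrt{205}$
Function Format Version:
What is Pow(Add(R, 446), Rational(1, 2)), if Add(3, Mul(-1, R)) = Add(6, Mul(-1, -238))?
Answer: Pow(205, Rational(1, 2)) ≈ 14.318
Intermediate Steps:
R = -241 (R = Add(3, Mul(-1, Add(6, Mul(-1, -238)))) = Add(3, Mul(-1, Add(6, 238))) = Add(3, Mul(-1, 244)) = Add(3, -244) = -241)
Pow(Add(R, 446), Rational(1, 2)) = Pow(Add(-241, 446), Rational(1, 2)) = Pow(205, Rational(1, 2))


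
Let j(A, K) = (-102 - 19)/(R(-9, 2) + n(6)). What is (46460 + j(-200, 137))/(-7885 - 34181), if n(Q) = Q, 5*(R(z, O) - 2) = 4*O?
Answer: -2229475/2019168 ≈ -1.1042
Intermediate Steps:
R(z, O) = 2 + 4*O/5 (R(z, O) = 2 + (4*O)/5 = 2 + 4*O/5)
j(A, K) = -605/48 (j(A, K) = (-102 - 19)/((2 + (4/5)*2) + 6) = -121/((2 + 8/5) + 6) = -121/(18/5 + 6) = -121/48/5 = -121*5/48 = -605/48)
(46460 + j(-200, 137))/(-7885 - 34181) = (46460 - 605/48)/(-7885 - 34181) = (2229475/48)/(-42066) = (2229475/48)*(-1/42066) = -2229475/2019168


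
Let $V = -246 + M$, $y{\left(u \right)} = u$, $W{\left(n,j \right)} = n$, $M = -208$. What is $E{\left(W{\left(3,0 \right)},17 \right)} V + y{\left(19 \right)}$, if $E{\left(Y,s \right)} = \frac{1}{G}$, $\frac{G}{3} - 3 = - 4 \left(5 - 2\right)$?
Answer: $\frac{967}{27} \approx 35.815$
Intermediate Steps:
$G = -27$ ($G = 9 + 3 \left(- 4 \left(5 - 2\right)\right) = 9 + 3 \left(\left(-4\right) 3\right) = 9 + 3 \left(-12\right) = 9 - 36 = -27$)
$E{\left(Y,s \right)} = - \frac{1}{27}$ ($E{\left(Y,s \right)} = \frac{1}{-27} = - \frac{1}{27}$)
$V = -454$ ($V = -246 - 208 = -454$)
$E{\left(W{\left(3,0 \right)},17 \right)} V + y{\left(19 \right)} = \left(- \frac{1}{27}\right) \left(-454\right) + 19 = \frac{454}{27} + 19 = \frac{967}{27}$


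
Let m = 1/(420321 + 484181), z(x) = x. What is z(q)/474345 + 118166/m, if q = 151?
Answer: 50698649776617691/474345 ≈ 1.0688e+11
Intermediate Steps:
m = 1/904502 ≈ 1.1056e-6
z(q)/474345 + 118166/m = 151/474345 + 118166/(1/904502) = 151*(1/474345) + 118166*904502 = 151/474345 + 106881383332 = 50698649776617691/474345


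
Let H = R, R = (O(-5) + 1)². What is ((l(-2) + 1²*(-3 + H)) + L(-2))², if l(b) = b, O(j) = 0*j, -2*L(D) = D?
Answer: 9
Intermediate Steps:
L(D) = -D/2
O(j) = 0
R = 1 (R = (0 + 1)² = 1² = 1)
H = 1
((l(-2) + 1²*(-3 + H)) + L(-2))² = ((-2 + 1²*(-3 + 1)) - ½*(-2))² = ((-2 + 1*(-2)) + 1)² = ((-2 - 2) + 1)² = (-4 + 1)² = (-3)² = 9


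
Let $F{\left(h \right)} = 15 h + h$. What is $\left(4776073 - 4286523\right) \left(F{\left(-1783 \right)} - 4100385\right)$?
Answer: $-2021309359150$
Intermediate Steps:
$F{\left(h \right)} = 16 h$
$\left(4776073 - 4286523\right) \left(F{\left(-1783 \right)} - 4100385\right) = \left(4776073 - 4286523\right) \left(16 \left(-1783\right) - 4100385\right) = 489550 \left(-28528 - 4100385\right) = 489550 \left(-4128913\right) = -2021309359150$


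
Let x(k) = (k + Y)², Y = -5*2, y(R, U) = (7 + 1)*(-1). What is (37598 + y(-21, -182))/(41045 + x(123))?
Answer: 6265/8969 ≈ 0.69852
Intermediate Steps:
y(R, U) = -8 (y(R, U) = 8*(-1) = -8)
Y = -10
x(k) = (-10 + k)² (x(k) = (k - 10)² = (-10 + k)²)
(37598 + y(-21, -182))/(41045 + x(123)) = (37598 - 8)/(41045 + (-10 + 123)²) = 37590/(41045 + 113²) = 37590/(41045 + 12769) = 37590/53814 = 37590*(1/53814) = 6265/8969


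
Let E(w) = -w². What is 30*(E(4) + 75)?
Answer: 1770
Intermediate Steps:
30*(E(4) + 75) = 30*(-1*4² + 75) = 30*(-1*16 + 75) = 30*(-16 + 75) = 30*59 = 1770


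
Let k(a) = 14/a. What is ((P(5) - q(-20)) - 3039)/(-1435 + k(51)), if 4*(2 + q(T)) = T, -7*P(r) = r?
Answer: 1082679/512197 ≈ 2.1138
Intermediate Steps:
P(r) = -r/7
q(T) = -2 + T/4
((P(5) - q(-20)) - 3039)/(-1435 + k(51)) = ((-⅐*5 - (-2 + (¼)*(-20))) - 3039)/(-1435 + 14/51) = ((-5/7 - (-2 - 5)) - 3039)/(-1435 + 14*(1/51)) = ((-5/7 - 1*(-7)) - 3039)/(-1435 + 14/51) = ((-5/7 + 7) - 3039)/(-73171/51) = (44/7 - 3039)*(-51/73171) = -21229/7*(-51/73171) = 1082679/512197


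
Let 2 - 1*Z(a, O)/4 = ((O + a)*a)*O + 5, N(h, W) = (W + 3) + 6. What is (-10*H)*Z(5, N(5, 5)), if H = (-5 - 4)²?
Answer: 4318920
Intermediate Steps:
N(h, W) = 9 + W (N(h, W) = (3 + W) + 6 = 9 + W)
Z(a, O) = -12 - 4*O*a*(O + a) (Z(a, O) = 8 - 4*(((O + a)*a)*O + 5) = 8 - 4*((a*(O + a))*O + 5) = 8 - 4*(O*a*(O + a) + 5) = 8 - 4*(5 + O*a*(O + a)) = 8 + (-20 - 4*O*a*(O + a)) = -12 - 4*O*a*(O + a))
H = 81 (H = (-9)² = 81)
(-10*H)*Z(5, N(5, 5)) = (-10*81)*(-12 - 4*(9 + 5)*5² - 4*5*(9 + 5)²) = -810*(-12 - 4*14*25 - 4*5*14²) = -810*(-12 - 1400 - 4*5*196) = -810*(-12 - 1400 - 3920) = -810*(-5332) = 4318920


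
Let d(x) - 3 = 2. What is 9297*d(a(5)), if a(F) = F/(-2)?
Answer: 46485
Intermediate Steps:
a(F) = -F/2 (a(F) = F*(-½) = -F/2)
d(x) = 5 (d(x) = 3 + 2 = 5)
9297*d(a(5)) = 9297*5 = 46485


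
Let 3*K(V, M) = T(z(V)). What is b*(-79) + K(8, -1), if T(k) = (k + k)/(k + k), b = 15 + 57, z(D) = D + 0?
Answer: -17063/3 ≈ -5687.7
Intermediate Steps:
z(D) = D
b = 72
T(k) = 1 (T(k) = (2*k)/((2*k)) = (2*k)*(1/(2*k)) = 1)
K(V, M) = 1/3 (K(V, M) = (1/3)*1 = 1/3)
b*(-79) + K(8, -1) = 72*(-79) + 1/3 = -5688 + 1/3 = -17063/3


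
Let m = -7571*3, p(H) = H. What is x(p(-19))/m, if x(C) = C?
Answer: 19/22713 ≈ 0.00083653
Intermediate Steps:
m = -22713
x(p(-19))/m = -19/(-22713) = -19*(-1/22713) = 19/22713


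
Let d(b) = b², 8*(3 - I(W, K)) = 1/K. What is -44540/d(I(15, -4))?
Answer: -45608960/9409 ≈ -4847.4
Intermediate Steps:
I(W, K) = 3 - 1/(8*K)
-44540/d(I(15, -4)) = -44540/(3 - ⅛/(-4))² = -44540/(3 - ⅛*(-¼))² = -44540/(3 + 1/32)² = -44540/((97/32)²) = -44540/9409/1024 = -44540*1024/9409 = -45608960/9409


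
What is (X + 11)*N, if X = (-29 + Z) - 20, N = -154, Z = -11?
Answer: 7546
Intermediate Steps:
X = -60 (X = (-29 - 11) - 20 = -40 - 20 = -60)
(X + 11)*N = (-60 + 11)*(-154) = -49*(-154) = 7546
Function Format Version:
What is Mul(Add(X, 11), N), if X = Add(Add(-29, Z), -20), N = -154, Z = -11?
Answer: 7546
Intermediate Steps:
X = -60 (X = Add(Add(-29, -11), -20) = Add(-40, -20) = -60)
Mul(Add(X, 11), N) = Mul(Add(-60, 11), -154) = Mul(-49, -154) = 7546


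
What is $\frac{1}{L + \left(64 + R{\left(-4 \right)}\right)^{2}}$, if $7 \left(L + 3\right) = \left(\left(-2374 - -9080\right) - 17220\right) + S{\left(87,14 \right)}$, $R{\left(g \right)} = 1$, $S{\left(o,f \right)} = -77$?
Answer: $\frac{1}{2709} \approx 0.00036914$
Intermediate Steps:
$L = -1516$ ($L = -3 + \frac{\left(\left(-2374 - -9080\right) - 17220\right) - 77}{7} = -3 + \frac{\left(\left(-2374 + 9080\right) - 17220\right) - 77}{7} = -3 + \frac{\left(6706 - 17220\right) - 77}{7} = -3 + \frac{-10514 - 77}{7} = -3 + \frac{1}{7} \left(-10591\right) = -3 - 1513 = -1516$)
$\frac{1}{L + \left(64 + R{\left(-4 \right)}\right)^{2}} = \frac{1}{-1516 + \left(64 + 1\right)^{2}} = \frac{1}{-1516 + 65^{2}} = \frac{1}{-1516 + 4225} = \frac{1}{2709}$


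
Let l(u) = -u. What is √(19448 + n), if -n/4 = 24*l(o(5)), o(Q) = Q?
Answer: 2*√4982 ≈ 141.17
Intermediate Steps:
n = 480 (n = -96*(-1*5) = -96*(-5) = -4*(-120) = 480)
√(19448 + n) = √(19448 + 480) = √19928 = 2*√4982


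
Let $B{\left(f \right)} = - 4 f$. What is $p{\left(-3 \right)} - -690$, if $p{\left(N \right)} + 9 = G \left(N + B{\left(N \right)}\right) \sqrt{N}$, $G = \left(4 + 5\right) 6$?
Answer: $681 + 486 i \sqrt{3} \approx 681.0 + 841.78 i$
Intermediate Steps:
$G = 54$ ($G = 9 \cdot 6 = 54$)
$p{\left(N \right)} = -9 - 162 N^{\frac{3}{2}}$ ($p{\left(N \right)} = -9 + 54 \left(N - 4 N\right) \sqrt{N} = -9 + 54 \left(- 3 N\right) \sqrt{N} = -9 + - 162 N \sqrt{N} = -9 - 162 N^{\frac{3}{2}}$)
$p{\left(-3 \right)} - -690 = \left(-9 - 162 \left(-3\right)^{\frac{3}{2}}\right) - -690 = \left(-9 - 162 \left(- 3 i \sqrt{3}\right)\right) + 690 = \left(-9 + 486 i \sqrt{3}\right) + 690 = 681 + 486 i \sqrt{3}$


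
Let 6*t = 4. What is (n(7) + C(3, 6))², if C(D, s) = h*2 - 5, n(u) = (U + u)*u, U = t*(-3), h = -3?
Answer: 576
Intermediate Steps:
t = ⅔ (t = (⅙)*4 = ⅔ ≈ 0.66667)
U = -2 (U = (⅔)*(-3) = -2)
n(u) = u*(-2 + u) (n(u) = (-2 + u)*u = u*(-2 + u))
C(D, s) = -11 (C(D, s) = -3*2 - 5 = -6 - 5 = -11)
(n(7) + C(3, 6))² = (7*(-2 + 7) - 11)² = (7*5 - 11)² = (35 - 11)² = 24² = 576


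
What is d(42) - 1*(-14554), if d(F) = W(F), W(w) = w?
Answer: 14596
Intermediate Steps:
d(F) = F
d(42) - 1*(-14554) = 42 - 1*(-14554) = 42 + 14554 = 14596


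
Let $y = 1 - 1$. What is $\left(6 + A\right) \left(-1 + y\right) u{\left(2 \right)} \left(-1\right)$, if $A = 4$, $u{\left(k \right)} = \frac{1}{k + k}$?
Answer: $\frac{5}{2} \approx 2.5$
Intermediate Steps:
$y = 0$
$u{\left(k \right)} = \frac{1}{2 k}$
$\left(6 + A\right) \left(-1 + y\right) u{\left(2 \right)} \left(-1\right) = \left(6 + 4\right) \left(-1 + 0\right) \frac{1}{2 \cdot 2} \left(-1\right) = 10 \left(-1\right) \frac{1}{2} \cdot \frac{1}{2} \left(-1\right) = \left(-10\right) \frac{1}{4} \left(-1\right) = \left(- \frac{5}{2}\right) \left(-1\right) = \frac{5}{2}$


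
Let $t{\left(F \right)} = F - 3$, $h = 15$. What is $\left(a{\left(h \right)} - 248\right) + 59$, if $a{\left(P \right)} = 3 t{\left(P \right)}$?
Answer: $-153$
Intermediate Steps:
$t{\left(F \right)} = -3 + F$
$a{\left(P \right)} = -9 + 3 P$ ($a{\left(P \right)} = 3 \left(-3 + P\right) = -9 + 3 P$)
$\left(a{\left(h \right)} - 248\right) + 59 = \left(\left(-9 + 3 \cdot 15\right) - 248\right) + 59 = \left(\left(-9 + 45\right) - 248\right) + 59 = \left(36 - 248\right) + 59 = -212 + 59 = -153$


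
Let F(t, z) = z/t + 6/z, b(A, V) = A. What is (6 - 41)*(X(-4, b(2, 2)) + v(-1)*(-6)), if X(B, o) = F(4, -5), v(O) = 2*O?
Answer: -1337/4 ≈ -334.25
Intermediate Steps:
F(t, z) = 6/z + z/t
X(B, o) = -49/20 (X(B, o) = 6/(-5) - 5/4 = 6*(-⅕) - 5*¼ = -6/5 - 5/4 = -49/20)
(6 - 41)*(X(-4, b(2, 2)) + v(-1)*(-6)) = (6 - 41)*(-49/20 + (2*(-1))*(-6)) = -35*(-49/20 - 2*(-6)) = -35*(-49/20 + 12) = -35*191/20 = -1337/4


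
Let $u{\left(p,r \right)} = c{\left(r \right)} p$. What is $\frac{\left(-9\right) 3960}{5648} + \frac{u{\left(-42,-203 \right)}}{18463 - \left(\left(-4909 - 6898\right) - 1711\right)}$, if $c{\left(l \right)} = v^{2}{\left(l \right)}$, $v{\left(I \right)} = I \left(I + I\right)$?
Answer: $- \frac{201418075295403}{22578586} \approx -8.9208 \cdot 10^{6}$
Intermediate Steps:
$v{\left(I \right)} = 2 I^{2}$ ($v{\left(I \right)} = I 2 I = 2 I^{2}$)
$c{\left(l \right)} = 4 l^{4}$ ($c{\left(l \right)} = \left(2 l^{2}\right)^{2} = 4 l^{4}$)
$u{\left(p,r \right)} = 4 p r^{4}$ ($u{\left(p,r \right)} = 4 r^{4} p = 4 p r^{4}$)
$\frac{\left(-9\right) 3960}{5648} + \frac{u{\left(-42,-203 \right)}}{18463 - \left(\left(-4909 - 6898\right) - 1711\right)} = \frac{\left(-9\right) 3960}{5648} + \frac{4 \left(-42\right) \left(-203\right)^{4}}{18463 - \left(\left(-4909 - 6898\right) - 1711\right)} = \left(-35640\right) \frac{1}{5648} + \frac{4 \left(-42\right) 1698181681}{18463 - \left(-11807 - 1711\right)} = - \frac{4455}{706} - \frac{285294522408}{18463 - -13518} = - \frac{4455}{706} - \frac{285294522408}{18463 + 13518} = - \frac{4455}{706} - \frac{285294522408}{31981} = - \frac{201418075295403}{22578586}$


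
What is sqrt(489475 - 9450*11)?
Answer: 5*sqrt(15421) ≈ 620.91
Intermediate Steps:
sqrt(489475 - 9450*11) = sqrt(489475 - 103950) = sqrt(385525) = 5*sqrt(15421)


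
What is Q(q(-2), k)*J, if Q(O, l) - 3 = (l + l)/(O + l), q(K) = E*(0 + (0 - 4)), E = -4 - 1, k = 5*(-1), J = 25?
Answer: 175/3 ≈ 58.333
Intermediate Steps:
k = -5
E = -5
q(K) = 20 (q(K) = -5*(0 + (0 - 4)) = -5*(0 - 4) = -5*(-4) = 20)
Q(O, l) = 3 + 2*l/(O + l) (Q(O, l) = 3 + (l + l)/(O + l) = 3 + (2*l)/(O + l) = 3 + 2*l/(O + l))
Q(q(-2), k)*J = ((3*20 + 5*(-5))/(20 - 5))*25 = ((60 - 25)/15)*25 = ((1/15)*35)*25 = (7/3)*25 = 175/3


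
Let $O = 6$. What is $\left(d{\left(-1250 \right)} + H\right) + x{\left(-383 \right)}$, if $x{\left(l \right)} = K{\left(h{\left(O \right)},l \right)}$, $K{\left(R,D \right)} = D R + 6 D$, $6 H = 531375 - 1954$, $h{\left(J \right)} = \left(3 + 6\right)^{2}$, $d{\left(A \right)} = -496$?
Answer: $\frac{326519}{6} \approx 54420.0$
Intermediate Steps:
$h{\left(J \right)} = 81$ ($h{\left(J \right)} = 9^{2} = 81$)
$H = \frac{529421}{6}$ ($H = \frac{531375 - 1954}{6} = \frac{1}{6} \cdot 529421 = \frac{529421}{6} \approx 88237.0$)
$K{\left(R,D \right)} = 6 D + D R$
$x{\left(l \right)} = 87 l$ ($x{\left(l \right)} = l \left(6 + 81\right) = l 87 = 87 l$)
$\left(d{\left(-1250 \right)} + H\right) + x{\left(-383 \right)} = \left(-496 + \frac{529421}{6}\right) + 87 \left(-383\right) = \frac{526445}{6} - 33321 = \frac{326519}{6}$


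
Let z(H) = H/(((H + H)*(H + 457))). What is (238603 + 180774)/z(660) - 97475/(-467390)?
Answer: 12511205265957/13354 ≈ 9.3689e+8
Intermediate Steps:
z(H) = 1/(2*(457 + H)) (z(H) = H/(((2*H)*(457 + H))) = H/((2*H*(457 + H))) = H*(1/(2*H*(457 + H))) = 1/(2*(457 + H)))
(238603 + 180774)/z(660) - 97475/(-467390) = (238603 + 180774)/((1/(2*(457 + 660)))) - 97475/(-467390) = 419377/(((½)/1117)) - 97475*(-1/467390) = 419377/(((½)*(1/1117))) + 2785/13354 = 419377/(1/2234) + 2785/13354 = 419377*2234 + 2785/13354 = 936888218 + 2785/13354 = 12511205265957/13354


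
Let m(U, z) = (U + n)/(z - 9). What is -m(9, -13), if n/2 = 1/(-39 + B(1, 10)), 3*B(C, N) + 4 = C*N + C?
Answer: 246/605 ≈ 0.40661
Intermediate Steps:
B(C, N) = -4/3 + C/3 + C*N/3 (B(C, N) = -4/3 + (C*N + C)/3 = -4/3 + (C + C*N)/3 = -4/3 + (C/3 + C*N/3) = -4/3 + C/3 + C*N/3)
n = -3/55 (n = 2/(-39 + (-4/3 + (⅓)*1 + (⅓)*1*10)) = 2/(-39 + (-4/3 + ⅓ + 10/3)) = 2/(-39 + 7/3) = 2/(-110/3) = 2*(-3/110) = -3/55 ≈ -0.054545)
m(U, z) = (-3/55 + U)/(-9 + z) (m(U, z) = (U - 3/55)/(z - 9) = (-3/55 + U)/(-9 + z))
-m(9, -13) = -(-3/55 + 9)/(-9 - 13) = -492/((-22)*55) = -(-1)*492/(22*55) = -1*(-246/605) = 246/605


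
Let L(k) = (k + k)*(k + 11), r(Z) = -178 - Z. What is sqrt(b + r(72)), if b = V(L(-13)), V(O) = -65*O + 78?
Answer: 4*I*sqrt(222) ≈ 59.599*I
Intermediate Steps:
L(k) = 2*k*(11 + k) (L(k) = (2*k)*(11 + k) = 2*k*(11 + k))
V(O) = 78 - 65*O
b = -3302 (b = 78 - 130*(-13)*(11 - 13) = 78 - 130*(-13)*(-2) = 78 - 65*52 = 78 - 3380 = -3302)
sqrt(b + r(72)) = sqrt(-3302 + (-178 - 1*72)) = sqrt(-3302 + (-178 - 72)) = sqrt(-3302 - 250) = sqrt(-3552) = 4*I*sqrt(222)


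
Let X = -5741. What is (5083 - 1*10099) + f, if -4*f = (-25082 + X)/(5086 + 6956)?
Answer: -241579865/48168 ≈ -5015.4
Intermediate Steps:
f = 30823/48168 (f = -(-25082 - 5741)/(4*(5086 + 6956)) = -(-30823)/(4*12042) = -1/4*(-30823/12042) = 30823/48168 ≈ 0.63991)
(5083 - 1*10099) + f = (5083 - 1*10099) + 30823/48168 = (5083 - 10099) + 30823/48168 = -5016 + 30823/48168 = -241579865/48168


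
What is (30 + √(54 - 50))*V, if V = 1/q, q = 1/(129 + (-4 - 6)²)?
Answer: 7328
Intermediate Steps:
q = 1/229 (q = 1/(129 + (-10)²) = 1/(129 + 100) = 1/229 ≈ 0.0043668)
V = 229 (V = 1/(1/229) = 229)
(30 + √(54 - 50))*V = (30 + √(54 - 50))*229 = (30 + √4)*229 = (30 + 2)*229 = 32*229 = 7328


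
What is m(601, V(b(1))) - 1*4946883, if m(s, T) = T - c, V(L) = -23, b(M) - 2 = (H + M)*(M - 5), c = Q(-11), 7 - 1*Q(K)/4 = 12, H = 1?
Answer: -4946886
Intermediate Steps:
Q(K) = -20 (Q(K) = 28 - 4*12 = 28 - 48 = -20)
c = -20
b(M) = 2 + (1 + M)*(-5 + M) (b(M) = 2 + (1 + M)*(M - 5) = 2 + (1 + M)*(-5 + M))
m(s, T) = 20 + T (m(s, T) = T - 1*(-20) = T + 20 = 20 + T)
m(601, V(b(1))) - 1*4946883 = (20 - 23) - 1*4946883 = -3 - 4946883 = -4946886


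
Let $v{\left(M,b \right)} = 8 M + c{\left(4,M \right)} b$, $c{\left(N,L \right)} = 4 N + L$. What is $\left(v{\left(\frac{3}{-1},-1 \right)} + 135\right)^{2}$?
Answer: $9604$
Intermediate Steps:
$c{\left(N,L \right)} = L + 4 N$
$v{\left(M,b \right)} = 8 M + b \left(16 + M\right)$ ($v{\left(M,b \right)} = 8 M + \left(M + 4 \cdot 4\right) b = 8 M + \left(M + 16\right) b = 8 M + \left(16 + M\right) b = 8 M + b \left(16 + M\right)$)
$\left(v{\left(\frac{3}{-1},-1 \right)} + 135\right)^{2} = \left(\left(8 \frac{3}{-1} - \left(16 + \frac{3}{-1}\right)\right) + 135\right)^{2} = \left(\left(8 \cdot 3 \left(-1\right) - \left(16 + 3 \left(-1\right)\right)\right) + 135\right)^{2} = \left(\left(8 \left(-3\right) - \left(16 - 3\right)\right) + 135\right)^{2} = \left(\left(-24 - 13\right) + 135\right)^{2} = \left(-37 + 135\right)^{2} = 98^{2} = 9604$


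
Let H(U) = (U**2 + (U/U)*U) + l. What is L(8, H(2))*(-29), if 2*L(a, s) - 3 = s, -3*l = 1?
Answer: -377/3 ≈ -125.67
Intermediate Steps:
l = -1/3 (l = -1/3*1 = -1/3 ≈ -0.33333)
H(U) = -1/3 + U + U**2 (H(U) = (U**2 + (U/U)*U) - 1/3 = (U**2 + 1*U) - 1/3 = (U**2 + U) - 1/3 = (U + U**2) - 1/3 = -1/3 + U + U**2)
L(a, s) = 3/2 + s/2
L(8, H(2))*(-29) = (3/2 + (-1/3 + 2 + 2**2)/2)*(-29) = (3/2 + (-1/3 + 2 + 4)/2)*(-29) = (3/2 + (1/2)*(17/3))*(-29) = (3/2 + 17/6)*(-29) = (13/3)*(-29) = -377/3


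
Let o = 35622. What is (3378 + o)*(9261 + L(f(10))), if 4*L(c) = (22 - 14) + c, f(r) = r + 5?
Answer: 361403250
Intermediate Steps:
f(r) = 5 + r
L(c) = 2 + c/4 (L(c) = ((22 - 14) + c)/4 = (8 + c)/4 = 2 + c/4)
(3378 + o)*(9261 + L(f(10))) = (3378 + 35622)*(9261 + (2 + (5 + 10)/4)) = 39000*(9261 + (2 + (1/4)*15)) = 39000*(9261 + (2 + 15/4)) = 39000*(9261 + 23/4) = 39000*(37067/4) = 361403250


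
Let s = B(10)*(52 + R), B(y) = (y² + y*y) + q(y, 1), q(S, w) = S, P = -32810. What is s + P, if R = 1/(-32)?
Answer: -350345/16 ≈ -21897.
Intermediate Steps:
R = -1/32 ≈ -0.031250
B(y) = y + 2*y² (B(y) = (y² + y*y) + y = (y² + y²) + y = 2*y² + y = y + 2*y²)
s = 174615/16 (s = (10*(1 + 2*10))*(52 - 1/32) = (10*(1 + 20))*(1663/32) = (10*21)*(1663/32) = 210*(1663/32) = 174615/16 ≈ 10913.)
s + P = 174615/16 - 32810 = -350345/16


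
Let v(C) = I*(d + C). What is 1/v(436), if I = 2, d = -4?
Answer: 1/864 ≈ 0.0011574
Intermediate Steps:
v(C) = -8 + 2*C (v(C) = 2*(-4 + C) = -8 + 2*C)
1/v(436) = 1/(-8 + 2*436) = 1/(-8 + 872) = 1/864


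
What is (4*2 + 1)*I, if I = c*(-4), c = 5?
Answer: -180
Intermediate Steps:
I = -20 (I = 5*(-4) = -20)
(4*2 + 1)*I = (4*2 + 1)*(-20) = (8 + 1)*(-20) = 9*(-20) = -180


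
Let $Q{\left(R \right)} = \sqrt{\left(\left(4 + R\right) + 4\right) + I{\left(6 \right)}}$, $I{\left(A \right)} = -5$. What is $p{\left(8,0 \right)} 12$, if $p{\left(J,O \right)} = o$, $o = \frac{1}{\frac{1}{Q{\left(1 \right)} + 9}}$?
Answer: $132$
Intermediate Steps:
$Q{\left(R \right)} = \sqrt{3 + R}$ ($Q{\left(R \right)} = \sqrt{\left(\left(4 + R\right) + 4\right) - 5} = \sqrt{\left(8 + R\right) - 5} = \sqrt{3 + R}$)
$o = 11$ ($o = \frac{1}{\frac{1}{\sqrt{3 + 1} + 9}} = \frac{1}{\frac{1}{\sqrt{4} + 9}} = \frac{1}{\frac{1}{2 + 9}} = \frac{1}{\frac{1}{11}} = 11$)
$p{\left(J,O \right)} = 11$
$p{\left(8,0 \right)} 12 = 11 \cdot 12 = 132$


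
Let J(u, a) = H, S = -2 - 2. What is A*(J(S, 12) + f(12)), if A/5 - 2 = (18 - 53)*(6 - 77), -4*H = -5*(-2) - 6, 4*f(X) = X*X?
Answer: 435225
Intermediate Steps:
S = -4
f(X) = X**2/4 (f(X) = (X*X)/4 = X**2/4)
H = -1 (H = -(-5*(-2) - 6)/4 = -(10 - 6)/4 = -1/4*4 = -1)
J(u, a) = -1
A = 12435 (A = 10 + 5*((18 - 53)*(6 - 77)) = 10 + 5*(-35*(-71)) = 10 + 5*2485 = 10 + 12425 = 12435)
A*(J(S, 12) + f(12)) = 12435*(-1 + (1/4)*12**2) = 12435*(-1 + (1/4)*144) = 12435*(-1 + 36) = 12435*35 = 435225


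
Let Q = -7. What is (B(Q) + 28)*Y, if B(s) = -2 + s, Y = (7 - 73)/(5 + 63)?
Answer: -627/34 ≈ -18.441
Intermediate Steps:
Y = -33/34 (Y = -66/68 = -66*1/68 = -33/34 ≈ -0.97059)
(B(Q) + 28)*Y = ((-2 - 7) + 28)*(-33/34) = (-9 + 28)*(-33/34) = 19*(-33/34) = -627/34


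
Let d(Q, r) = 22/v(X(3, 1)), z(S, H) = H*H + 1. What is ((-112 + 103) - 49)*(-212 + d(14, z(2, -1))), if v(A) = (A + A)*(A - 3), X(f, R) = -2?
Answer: 61161/5 ≈ 12232.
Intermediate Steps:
v(A) = 2*A*(-3 + A) (v(A) = (2*A)*(-3 + A) = 2*A*(-3 + A))
z(S, H) = 1 + H² (z(S, H) = H² + 1 = 1 + H²)
d(Q, r) = 11/10 (d(Q, r) = 22/((2*(-2)*(-3 - 2))) = 22/((2*(-2)*(-5))) = 22/20 = 22*(1/20) = 11/10)
((-112 + 103) - 49)*(-212 + d(14, z(2, -1))) = ((-112 + 103) - 49)*(-212 + 11/10) = (-9 - 49)*(-2109/10) = -58*(-2109/10) = 61161/5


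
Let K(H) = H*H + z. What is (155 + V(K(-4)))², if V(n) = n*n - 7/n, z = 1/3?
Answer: 704637025/3969 ≈ 1.7754e+5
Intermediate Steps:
z = ⅓ ≈ 0.33333
K(H) = ⅓ + H² (K(H) = H*H + ⅓ = H² + ⅓ = ⅓ + H²)
V(n) = n² - 7/n
(155 + V(K(-4)))² = (155 + (-7 + (⅓ + (-4)²)³)/(⅓ + (-4)²))² = (155 + (-7 + (⅓ + 16)³)/(⅓ + 16))² = (155 + (-7 + (49/3)³)/(49/3))² = (155 + 3*(-7 + 117649/27)/49)² = (155 + (3/49)*(117460/27))² = (155 + 16780/63)² = (26545/63)² = 704637025/3969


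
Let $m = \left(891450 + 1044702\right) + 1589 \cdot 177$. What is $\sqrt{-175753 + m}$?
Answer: $2 \sqrt{510413} \approx 1428.9$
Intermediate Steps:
$m = 2217405$ ($m = 1936152 + 281253 = 2217405$)
$\sqrt{-175753 + m} = \sqrt{-175753 + 2217405} = \sqrt{2041652} = 2 \sqrt{510413}$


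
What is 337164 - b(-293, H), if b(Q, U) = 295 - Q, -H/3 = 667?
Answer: 336576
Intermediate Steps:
H = -2001 (H = -3*667 = -2001)
337164 - b(-293, H) = 337164 - (295 - 1*(-293)) = 337164 - (295 + 293) = 337164 - 1*588 = 337164 - 588 = 336576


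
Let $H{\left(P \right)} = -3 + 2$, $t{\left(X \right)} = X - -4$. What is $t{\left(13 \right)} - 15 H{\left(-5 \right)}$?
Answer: $32$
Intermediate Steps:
$t{\left(X \right)} = 4 + X$ ($t{\left(X \right)} = X + 4 = 4 + X$)
$H{\left(P \right)} = -1$
$t{\left(13 \right)} - 15 H{\left(-5 \right)} = \left(4 + 13\right) - -15 = 17 + 15 = 32$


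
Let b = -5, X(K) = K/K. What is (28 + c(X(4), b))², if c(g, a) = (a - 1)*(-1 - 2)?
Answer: 2116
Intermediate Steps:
X(K) = 1
c(g, a) = 3 - 3*a (c(g, a) = (-1 + a)*(-3) = 3 - 3*a)
(28 + c(X(4), b))² = (28 + (3 - 3*(-5)))² = (28 + (3 + 15))² = (28 + 18)² = 46² = 2116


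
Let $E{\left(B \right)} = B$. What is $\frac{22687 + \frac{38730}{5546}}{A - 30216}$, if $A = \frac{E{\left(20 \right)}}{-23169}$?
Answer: $- \frac{364508702076}{485326663763} \approx -0.75106$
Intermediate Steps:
$A = - \frac{20}{23169}$ ($A = \frac{20}{-23169} = 20 \left(- \frac{1}{23169}\right) = - \frac{20}{23169} \approx -0.00086322$)
$\frac{22687 + \frac{38730}{5546}}{A - 30216} = \frac{22687 + \frac{38730}{5546}}{- \frac{20}{23169} - 30216} = \frac{22687 + 38730 \cdot \frac{1}{5546}}{- \frac{700074524}{23169}} = \left(22687 + \frac{19365}{2773}\right) \left(- \frac{23169}{700074524}\right) = \frac{62930416}{2773} \left(- \frac{23169}{700074524}\right) = - \frac{364508702076}{485326663763}$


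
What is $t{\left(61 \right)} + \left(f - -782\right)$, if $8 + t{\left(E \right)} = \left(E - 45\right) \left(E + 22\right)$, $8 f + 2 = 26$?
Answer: $2105$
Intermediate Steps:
$f = 3$ ($f = - \frac{1}{4} + \frac{1}{8} \cdot 26 = - \frac{1}{4} + \frac{13}{4} = 3$)
$t{\left(E \right)} = -8 + \left(-45 + E\right) \left(22 + E\right)$ ($t{\left(E \right)} = -8 + \left(E - 45\right) \left(E + 22\right) = -8 + \left(-45 + E\right) \left(22 + E\right)$)
$t{\left(61 \right)} + \left(f - -782\right) = \left(-998 + 61^{2} - 1403\right) + \left(3 - -782\right) = \left(-998 + 3721 - 1403\right) + \left(3 + 782\right) = 1320 + 785 = 2105$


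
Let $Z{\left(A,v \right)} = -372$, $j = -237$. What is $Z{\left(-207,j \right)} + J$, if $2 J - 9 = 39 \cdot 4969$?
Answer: $96528$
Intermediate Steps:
$J = 96900$ ($J = \frac{9}{2} + \frac{39 \cdot 4969}{2} = \frac{9}{2} + \frac{1}{2} \cdot 193791 = \frac{9}{2} + \frac{193791}{2} = 96900$)
$Z{\left(-207,j \right)} + J = -372 + 96900 = 96528$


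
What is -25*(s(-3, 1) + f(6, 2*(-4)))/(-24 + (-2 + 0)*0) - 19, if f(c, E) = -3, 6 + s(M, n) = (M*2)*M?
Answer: -77/8 ≈ -9.6250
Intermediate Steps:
s(M, n) = -6 + 2*M² (s(M, n) = -6 + (M*2)*M = -6 + (2*M)*M = -6 + 2*M²)
-25*(s(-3, 1) + f(6, 2*(-4)))/(-24 + (-2 + 0)*0) - 19 = -25*((-6 + 2*(-3)²) - 3)/(-24 + (-2 + 0)*0) - 19 = -25*((-6 + 2*9) - 3)/(-24 - 2*0) - 19 = -25*((-6 + 18) - 3)/(-24 + 0) - 19 = -25*(12 - 3)/(-24) - 19 = -225*(-1)/24 - 19 = -25*(-3/8) - 19 = 75/8 - 19 = -77/8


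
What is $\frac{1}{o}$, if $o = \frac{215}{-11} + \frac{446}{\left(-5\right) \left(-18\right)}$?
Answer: $- \frac{495}{7222} \approx -0.068541$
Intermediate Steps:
$o = - \frac{7222}{495}$ ($o = 215 \left(- \frac{1}{11}\right) + \frac{446}{90} = - \frac{215}{11} + 446 \cdot \frac{1}{90} = - \frac{215}{11} + \frac{223}{45} = - \frac{7222}{495} \approx -14.59$)
$\frac{1}{o} = \frac{1}{- \frac{7222}{495}} = - \frac{495}{7222}$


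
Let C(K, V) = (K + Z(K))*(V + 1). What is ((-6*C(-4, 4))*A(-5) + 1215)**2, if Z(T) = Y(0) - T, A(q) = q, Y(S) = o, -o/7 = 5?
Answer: 16281225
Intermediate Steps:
o = -35 (o = -7*5 = -35)
Y(S) = -35
Z(T) = -35 - T
C(K, V) = -35 - 35*V (C(K, V) = (K + (-35 - K))*(V + 1) = -35*(1 + V) = -35 - 35*V)
((-6*C(-4, 4))*A(-5) + 1215)**2 = (-6*(-35 - 35*4)*(-5) + 1215)**2 = (-6*(-35 - 140)*(-5) + 1215)**2 = (-6*(-175)*(-5) + 1215)**2 = (1050*(-5) + 1215)**2 = (-5250 + 1215)**2 = (-4035)**2 = 16281225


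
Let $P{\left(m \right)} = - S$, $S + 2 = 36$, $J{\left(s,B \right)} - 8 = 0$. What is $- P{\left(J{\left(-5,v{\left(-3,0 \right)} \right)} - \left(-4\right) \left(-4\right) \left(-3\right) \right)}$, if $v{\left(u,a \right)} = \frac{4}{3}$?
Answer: $34$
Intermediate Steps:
$v{\left(u,a \right)} = \frac{4}{3}$ ($v{\left(u,a \right)} = 4 \cdot \frac{1}{3} = \frac{4}{3}$)
$J{\left(s,B \right)} = 8$ ($J{\left(s,B \right)} = 8 + 0 = 8$)
$S = 34$ ($S = -2 + 36 = 34$)
$P{\left(m \right)} = -34$ ($P{\left(m \right)} = \left(-1\right) 34 = -34$)
$- P{\left(J{\left(-5,v{\left(-3,0 \right)} \right)} - \left(-4\right) \left(-4\right) \left(-3\right) \right)} = \left(-1\right) \left(-34\right) = 34$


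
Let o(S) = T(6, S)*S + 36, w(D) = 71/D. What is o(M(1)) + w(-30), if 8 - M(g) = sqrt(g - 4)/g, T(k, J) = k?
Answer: 2449/30 - 6*I*sqrt(3) ≈ 81.633 - 10.392*I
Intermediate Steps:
M(g) = 8 - sqrt(-4 + g)/g (M(g) = 8 - sqrt(g - 4)/g = 8 - sqrt(-4 + g)/g)
o(S) = 36 + 6*S (o(S) = 6*S + 36 = 36 + 6*S)
o(M(1)) + w(-30) = (36 + 6*(8 - 1*sqrt(-4 + 1)/1)) + 71/(-30) = (36 + 6*(8 - 1*1*sqrt(-3))) + 71*(-1/30) = (36 + 6*(8 - 1*1*I*sqrt(3))) - 71/30 = (36 + 6*(8 - I*sqrt(3))) - 71/30 = (36 + (48 - 6*I*sqrt(3))) - 71/30 = (84 - 6*I*sqrt(3)) - 71/30 = 2449/30 - 6*I*sqrt(3)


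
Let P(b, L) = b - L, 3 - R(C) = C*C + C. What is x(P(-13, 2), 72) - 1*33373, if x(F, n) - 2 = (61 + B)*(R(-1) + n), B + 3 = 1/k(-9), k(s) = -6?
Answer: -58067/2 ≈ -29034.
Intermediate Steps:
R(C) = 3 - C - C**2 (R(C) = 3 - (C*C + C) = 3 - (C**2 + C) = 3 - (C + C**2) = 3 + (-C - C**2) = 3 - C - C**2)
B = -19/6 (B = -3 + 1/(-6) = -3 - 1/6 = -19/6 ≈ -3.1667)
x(F, n) = 351/2 + 347*n/6 (x(F, n) = 2 + (61 - 19/6)*((3 - 1*(-1) - 1*(-1)**2) + n) = 2 + 347*((3 + 1 - 1*1) + n)/6 = 2 + 347*((3 + 1 - 1) + n)/6 = 2 + 347*(3 + n)/6 = 2 + (347/2 + 347*n/6) = 351/2 + 347*n/6)
x(P(-13, 2), 72) - 1*33373 = (351/2 + (347/6)*72) - 1*33373 = (351/2 + 4164) - 33373 = 8679/2 - 33373 = -58067/2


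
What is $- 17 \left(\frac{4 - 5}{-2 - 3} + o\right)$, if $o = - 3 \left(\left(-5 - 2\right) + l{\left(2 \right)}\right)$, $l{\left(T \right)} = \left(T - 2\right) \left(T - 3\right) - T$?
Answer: $- \frac{2312}{5} \approx -462.4$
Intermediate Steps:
$l{\left(T \right)} = - T + \left(-3 + T\right) \left(-2 + T\right)$ ($l{\left(T \right)} = \left(-2 + T\right) \left(-3 + T\right) - T = \left(-3 + T\right) \left(-2 + T\right) - T = - T + \left(-3 + T\right) \left(-2 + T\right)$)
$o = 27$ ($o = - 3 \left(\left(-5 - 2\right) + \left(6 + 2^{2} - 12\right)\right) = - 3 \left(-7 + \left(6 + 4 - 12\right)\right) = - 3 \left(-7 - 2\right) = \left(-3\right) \left(-9\right) = 27$)
$- 17 \left(\frac{4 - 5}{-2 - 3} + o\right) = - 17 \left(\frac{4 - 5}{-2 - 3} + 27\right) = - 17 \left(- \frac{1}{-5} + 27\right) = - 17 \left(\left(-1\right) \left(- \frac{1}{5}\right) + 27\right) = - 17 \left(\frac{1}{5} + 27\right) = \left(-17\right) \frac{136}{5} = - \frac{2312}{5}$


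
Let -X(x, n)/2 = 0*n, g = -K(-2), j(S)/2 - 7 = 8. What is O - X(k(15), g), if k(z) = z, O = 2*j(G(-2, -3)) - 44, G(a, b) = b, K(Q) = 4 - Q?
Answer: 16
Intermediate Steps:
j(S) = 30 (j(S) = 14 + 2*8 = 14 + 16 = 30)
O = 16 (O = 2*30 - 44 = 60 - 44 = 16)
g = -6 (g = -(4 - 1*(-2)) = -(4 + 2) = -1*6 = -6)
X(x, n) = 0 (X(x, n) = -0*n = -2*0 = 0)
O - X(k(15), g) = 16 - 1*0 = 16 + 0 = 16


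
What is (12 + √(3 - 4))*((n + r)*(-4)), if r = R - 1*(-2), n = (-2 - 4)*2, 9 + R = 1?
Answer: 864 + 72*I ≈ 864.0 + 72.0*I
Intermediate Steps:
R = -8 (R = -9 + 1 = -8)
n = -12 (n = -6*2 = -12)
r = -6 (r = -8 - 1*(-2) = -8 + 2 = -6)
(12 + √(3 - 4))*((n + r)*(-4)) = (12 + √(3 - 4))*((-12 - 6)*(-4)) = (12 + √(-1))*(-18*(-4)) = (12 + I)*72 = 864 + 72*I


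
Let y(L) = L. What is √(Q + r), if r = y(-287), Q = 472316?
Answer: √472029 ≈ 687.04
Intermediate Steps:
r = -287
√(Q + r) = √(472316 - 287) = √472029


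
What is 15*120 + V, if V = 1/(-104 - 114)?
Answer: 392399/218 ≈ 1800.0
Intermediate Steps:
V = -1/218 (V = 1/(-218) = -1/218 ≈ -0.0045872)
15*120 + V = 15*120 - 1/218 = 1800 - 1/218 = 392399/218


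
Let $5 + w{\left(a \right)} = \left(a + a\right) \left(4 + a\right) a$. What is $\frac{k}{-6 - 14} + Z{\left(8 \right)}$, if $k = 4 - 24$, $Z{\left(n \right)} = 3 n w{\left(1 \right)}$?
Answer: $121$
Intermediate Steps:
$w{\left(a \right)} = -5 + 2 a^{2} \left(4 + a\right)$ ($w{\left(a \right)} = -5 + \left(a + a\right) \left(4 + a\right) a = -5 + 2 a \left(4 + a\right) a = -5 + 2 a^{2} \left(4 + a\right)$)
$Z{\left(n \right)} = 15 n$ ($Z{\left(n \right)} = 3 n \left(-5 + 2 \cdot 1^{3} + 8 \cdot 1^{2}\right) = 3 n \left(-5 + 2 \cdot 1 + 8 \cdot 1\right) = 3 n \left(-5 + 2 + 8\right) = 3 n 5 = 15 n$)
$k = -20$ ($k = 4 - 24 = -20$)
$\frac{k}{-6 - 14} + Z{\left(8 \right)} = \frac{1}{-6 - 14} \left(-20\right) + 15 \cdot 8 = \frac{1}{-20} \left(-20\right) + 120 = \left(- \frac{1}{20}\right) \left(-20\right) + 120 = 1 + 120 = 121$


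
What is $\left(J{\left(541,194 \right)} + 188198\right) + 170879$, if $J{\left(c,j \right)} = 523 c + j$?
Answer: $642214$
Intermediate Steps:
$J{\left(c,j \right)} = j + 523 c$
$\left(J{\left(541,194 \right)} + 188198\right) + 170879 = \left(\left(194 + 523 \cdot 541\right) + 188198\right) + 170879 = \left(\left(194 + 282943\right) + 188198\right) + 170879 = \left(283137 + 188198\right) + 170879 = 471335 + 170879 = 642214$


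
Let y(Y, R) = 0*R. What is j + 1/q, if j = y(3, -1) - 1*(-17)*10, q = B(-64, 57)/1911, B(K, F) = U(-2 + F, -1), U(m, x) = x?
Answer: -1741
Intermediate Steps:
y(Y, R) = 0
B(K, F) = -1
q = -1/1911 ≈ -0.00052329
j = 170 (j = 0 - 1*(-17)*10 = 0 + 17*10 = 0 + 170 = 170)
j + 1/q = 170 + 1/(-1/1911) = 170 - 1911 = -1741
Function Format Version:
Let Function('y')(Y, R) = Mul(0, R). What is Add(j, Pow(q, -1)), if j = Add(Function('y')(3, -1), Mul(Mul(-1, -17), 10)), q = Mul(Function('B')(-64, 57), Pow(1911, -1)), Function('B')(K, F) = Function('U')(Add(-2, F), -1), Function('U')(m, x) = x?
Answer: -1741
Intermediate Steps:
Function('y')(Y, R) = 0
Function('B')(K, F) = -1
q = Rational(-1, 1911) (q = Mul(-1, Pow(1911, -1)) = Mul(-1, Rational(1, 1911)) = Rational(-1, 1911) ≈ -0.00052329)
j = 170 (j = Add(0, Mul(Mul(-1, -17), 10)) = Add(0, Mul(17, 10)) = Add(0, 170) = 170)
Add(j, Pow(q, -1)) = Add(170, Pow(Rational(-1, 1911), -1)) = Add(170, -1911) = -1741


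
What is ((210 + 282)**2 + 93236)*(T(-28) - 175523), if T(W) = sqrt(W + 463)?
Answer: -58852861900 + 335300*sqrt(435) ≈ -5.8846e+10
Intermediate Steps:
T(W) = sqrt(463 + W)
((210 + 282)**2 + 93236)*(T(-28) - 175523) = ((210 + 282)**2 + 93236)*(sqrt(463 - 28) - 175523) = (492**2 + 93236)*(sqrt(435) - 175523) = (242064 + 93236)*(-175523 + sqrt(435)) = 335300*(-175523 + sqrt(435)) = -58852861900 + 335300*sqrt(435)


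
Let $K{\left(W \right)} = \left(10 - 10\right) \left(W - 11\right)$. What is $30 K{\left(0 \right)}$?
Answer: $0$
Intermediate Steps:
$K{\left(W \right)} = 0$ ($K{\left(W \right)} = 0 \left(-11 + W\right) = 0$)
$30 K{\left(0 \right)} = 30 \cdot 0 = 0$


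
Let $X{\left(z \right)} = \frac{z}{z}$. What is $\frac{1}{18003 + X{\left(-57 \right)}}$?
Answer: $\frac{1}{18004} \approx 5.5543 \cdot 10^{-5}$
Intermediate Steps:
$X{\left(z \right)} = 1$
$\frac{1}{18003 + X{\left(-57 \right)}} = \frac{1}{18003 + 1} = \frac{1}{18004}$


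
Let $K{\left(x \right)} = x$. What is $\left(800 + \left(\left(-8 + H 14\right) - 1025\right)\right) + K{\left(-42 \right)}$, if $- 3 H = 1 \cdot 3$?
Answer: $-289$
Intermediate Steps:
$H = -1$ ($H = - \frac{1 \cdot 3}{3} = \left(- \frac{1}{3}\right) 3 = -1$)
$\left(800 + \left(\left(-8 + H 14\right) - 1025\right)\right) + K{\left(-42 \right)} = \left(800 - 1047\right) - 42 = -247 - 42 = -289$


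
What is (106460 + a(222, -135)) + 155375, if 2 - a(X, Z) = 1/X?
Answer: 58127813/222 ≈ 2.6184e+5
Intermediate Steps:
a(X, Z) = 2 - 1/X
(106460 + a(222, -135)) + 155375 = (106460 + (2 - 1/222)) + 155375 = (106460 + 443/222) + 155375 = 23634563/222 + 155375 = 58127813/222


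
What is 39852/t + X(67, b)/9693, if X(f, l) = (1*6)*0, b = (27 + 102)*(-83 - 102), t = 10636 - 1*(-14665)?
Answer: 39852/25301 ≈ 1.5751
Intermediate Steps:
t = 25301 (t = 10636 + 14665 = 25301)
b = -23865 (b = 129*(-185) = -23865)
X(f, l) = 0 (X(f, l) = 6*0 = 0)
39852/t + X(67, b)/9693 = 39852/25301 + 0/9693 = 39852*(1/25301) + 0*(1/9693) = 39852/25301 + 0 = 39852/25301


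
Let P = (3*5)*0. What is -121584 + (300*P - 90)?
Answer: -121674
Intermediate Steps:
P = 0 (P = 15*0 = 0)
-121584 + (300*P - 90) = -121584 + (300*0 - 90) = -121584 + (0 - 90) = -121584 - 90 = -121674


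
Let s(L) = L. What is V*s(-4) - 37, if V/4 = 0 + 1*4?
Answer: -101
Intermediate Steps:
V = 16 (V = 4*(0 + 1*4) = 4*(0 + 4) = 4*4 = 16)
V*s(-4) - 37 = 16*(-4) - 37 = -64 - 37 = -101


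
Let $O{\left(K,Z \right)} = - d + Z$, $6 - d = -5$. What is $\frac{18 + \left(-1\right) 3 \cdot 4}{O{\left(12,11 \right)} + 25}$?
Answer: $\frac{6}{25} \approx 0.24$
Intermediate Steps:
$d = 11$ ($d = 6 - -5 = 6 + 5 = 11$)
$O{\left(K,Z \right)} = -11 + Z$ ($O{\left(K,Z \right)} = \left(-1\right) 11 + Z = -11 + Z$)
$\frac{18 + \left(-1\right) 3 \cdot 4}{O{\left(12,11 \right)} + 25} = \frac{18 + \left(-1\right) 3 \cdot 4}{\left(-11 + 11\right) + 25} = \frac{18 - 12}{0 + 25} = \frac{18 - 12}{25} = 6 \cdot \frac{1}{25} = \frac{6}{25}$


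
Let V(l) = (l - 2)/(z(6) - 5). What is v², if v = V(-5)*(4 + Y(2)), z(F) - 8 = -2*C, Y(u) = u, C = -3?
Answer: 196/9 ≈ 21.778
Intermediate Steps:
z(F) = 14 (z(F) = 8 - 2*(-3) = 8 + 6 = 14)
V(l) = -2/9 + l/9 (V(l) = (l - 2)/(14 - 5) = (-2 + l)/9 = (-2 + l)*(⅑) = -2/9 + l/9)
v = -14/3 (v = (-2/9 + (⅑)*(-5))*(4 + 2) = (-2/9 - 5/9)*6 = -7/9*6 = -14/3 ≈ -4.6667)
v² = (-14/3)² = 196/9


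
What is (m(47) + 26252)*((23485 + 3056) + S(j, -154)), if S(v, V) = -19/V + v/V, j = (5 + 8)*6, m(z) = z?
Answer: 15355817035/22 ≈ 6.9799e+8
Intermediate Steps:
j = 78 (j = 13*6 = 78)
(m(47) + 26252)*((23485 + 3056) + S(j, -154)) = (47 + 26252)*((23485 + 3056) + (-19 + 78)/(-154)) = 26299*(26541 - 1/154*59) = 26299*(26541 - 59/154) = 26299*(4087255/154) = 15355817035/22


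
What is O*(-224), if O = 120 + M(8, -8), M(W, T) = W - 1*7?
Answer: -27104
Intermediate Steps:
M(W, T) = -7 + W (M(W, T) = W - 7 = -7 + W)
O = 121 (O = 120 + (-7 + 8) = 120 + 1 = 121)
O*(-224) = 121*(-224) = -27104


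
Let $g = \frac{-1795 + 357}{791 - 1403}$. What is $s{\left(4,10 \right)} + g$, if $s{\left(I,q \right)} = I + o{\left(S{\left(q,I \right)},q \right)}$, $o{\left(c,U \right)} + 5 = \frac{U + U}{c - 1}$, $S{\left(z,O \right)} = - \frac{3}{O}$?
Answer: $- \frac{21589}{2142} \approx -10.079$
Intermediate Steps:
$o{\left(c,U \right)} = -5 + \frac{2 U}{-1 + c}$ ($o{\left(c,U \right)} = -5 + \frac{U + U}{c - 1} = -5 + \frac{2 U}{-1 + c}$)
$s{\left(I,q \right)} = I + \frac{5 + 2 q + \frac{15}{I}}{-1 - \frac{3}{I}}$ ($s{\left(I,q \right)} = I + \frac{5 - 5 \left(- \frac{3}{I}\right) + 2 q}{-1 - \frac{3}{I}} = I + \frac{5 + \frac{15}{I} + 2 q}{-1 - \frac{3}{I}} = I + \frac{5 + 2 q + \frac{15}{I}}{-1 - \frac{3}{I}}$)
$g = \frac{719}{306}$ ($g = - \frac{1438}{-612} = \left(-1438\right) \left(- \frac{1}{612}\right) = \frac{719}{306} \approx 2.3497$)
$s{\left(4,10 \right)} + g = \frac{-15 + 4 \left(3 + 4\right) - 4 \left(5 + 2 \cdot 10\right)}{3 + 4} + \frac{719}{306} = \frac{-15 + 4 \cdot 7 - 4 \left(5 + 20\right)}{7} + \frac{719}{306} = \frac{-15 + 28 - 4 \cdot 25}{7} + \frac{719}{306} = \frac{-15 + 28 - 100}{7} + \frac{719}{306} = \frac{1}{7} \left(-87\right) + \frac{719}{306} = - \frac{87}{7} + \frac{719}{306} = - \frac{21589}{2142}$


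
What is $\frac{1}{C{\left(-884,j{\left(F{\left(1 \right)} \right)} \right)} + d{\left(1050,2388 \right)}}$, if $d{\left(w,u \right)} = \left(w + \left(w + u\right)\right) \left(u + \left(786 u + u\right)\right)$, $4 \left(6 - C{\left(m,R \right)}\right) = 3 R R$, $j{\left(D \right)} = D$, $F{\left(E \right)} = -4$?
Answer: $\frac{1}{8445267066} \approx 1.1841 \cdot 10^{-10}$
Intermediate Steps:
$C{\left(m,R \right)} = 6 - \frac{3 R^{2}}{4}$ ($C{\left(m,R \right)} = 6 - \frac{3 R R}{4} = 6 - \frac{3 R^{2}}{4}$)
$d{\left(w,u \right)} = 788 u \left(u + 2 w\right)$ ($d{\left(w,u \right)} = \left(w + \left(u + w\right)\right) \left(u + 787 u\right) = \left(u + 2 w\right) 788 u = 788 u \left(u + 2 w\right)$)
$\frac{1}{C{\left(-884,j{\left(F{\left(1 \right)} \right)} \right)} + d{\left(1050,2388 \right)}} = \frac{1}{\left(6 - \frac{3 \left(-4\right)^{2}}{4}\right) + 788 \cdot 2388 \left(2388 + 2 \cdot 1050\right)} = \frac{1}{\left(6 - 12\right) + 788 \cdot 2388 \left(2388 + 2100\right)} = \frac{1}{\left(6 - 12\right) + 788 \cdot 2388 \cdot 4488} = \frac{1}{-6 + 8445267072} = \frac{1}{8445267066}$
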